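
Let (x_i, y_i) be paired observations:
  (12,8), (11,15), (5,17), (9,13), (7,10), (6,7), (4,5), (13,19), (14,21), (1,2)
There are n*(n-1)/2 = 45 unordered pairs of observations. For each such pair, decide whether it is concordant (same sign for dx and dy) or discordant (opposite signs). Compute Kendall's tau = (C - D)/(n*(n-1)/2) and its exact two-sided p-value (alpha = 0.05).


Step 1: Enumerate the 45 unordered pairs (i,j) with i<j and classify each by sign(x_j-x_i) * sign(y_j-y_i).
  (1,2):dx=-1,dy=+7->D; (1,3):dx=-7,dy=+9->D; (1,4):dx=-3,dy=+5->D; (1,5):dx=-5,dy=+2->D
  (1,6):dx=-6,dy=-1->C; (1,7):dx=-8,dy=-3->C; (1,8):dx=+1,dy=+11->C; (1,9):dx=+2,dy=+13->C
  (1,10):dx=-11,dy=-6->C; (2,3):dx=-6,dy=+2->D; (2,4):dx=-2,dy=-2->C; (2,5):dx=-4,dy=-5->C
  (2,6):dx=-5,dy=-8->C; (2,7):dx=-7,dy=-10->C; (2,8):dx=+2,dy=+4->C; (2,9):dx=+3,dy=+6->C
  (2,10):dx=-10,dy=-13->C; (3,4):dx=+4,dy=-4->D; (3,5):dx=+2,dy=-7->D; (3,6):dx=+1,dy=-10->D
  (3,7):dx=-1,dy=-12->C; (3,8):dx=+8,dy=+2->C; (3,9):dx=+9,dy=+4->C; (3,10):dx=-4,dy=-15->C
  (4,5):dx=-2,dy=-3->C; (4,6):dx=-3,dy=-6->C; (4,7):dx=-5,dy=-8->C; (4,8):dx=+4,dy=+6->C
  (4,9):dx=+5,dy=+8->C; (4,10):dx=-8,dy=-11->C; (5,6):dx=-1,dy=-3->C; (5,7):dx=-3,dy=-5->C
  (5,8):dx=+6,dy=+9->C; (5,9):dx=+7,dy=+11->C; (5,10):dx=-6,dy=-8->C; (6,7):dx=-2,dy=-2->C
  (6,8):dx=+7,dy=+12->C; (6,9):dx=+8,dy=+14->C; (6,10):dx=-5,dy=-5->C; (7,8):dx=+9,dy=+14->C
  (7,9):dx=+10,dy=+16->C; (7,10):dx=-3,dy=-3->C; (8,9):dx=+1,dy=+2->C; (8,10):dx=-12,dy=-17->C
  (9,10):dx=-13,dy=-19->C
Step 2: C = 37, D = 8, total pairs = 45.
Step 3: tau = (C - D)/(n(n-1)/2) = (37 - 8)/45 = 0.644444.
Step 4: Exact two-sided p-value (enumerate n! = 3628800 permutations of y under H0): p = 0.009148.
Step 5: alpha = 0.05. reject H0.

tau_b = 0.6444 (C=37, D=8), p = 0.009148, reject H0.


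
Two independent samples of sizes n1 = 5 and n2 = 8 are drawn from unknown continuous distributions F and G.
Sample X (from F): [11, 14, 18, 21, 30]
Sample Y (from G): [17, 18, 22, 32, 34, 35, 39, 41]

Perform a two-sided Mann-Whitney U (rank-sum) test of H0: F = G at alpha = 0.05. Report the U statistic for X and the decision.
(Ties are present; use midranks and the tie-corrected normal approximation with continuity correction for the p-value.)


Step 1: Combine and sort all 13 observations; assign midranks.
sorted (value, group): (11,X), (14,X), (17,Y), (18,X), (18,Y), (21,X), (22,Y), (30,X), (32,Y), (34,Y), (35,Y), (39,Y), (41,Y)
ranks: 11->1, 14->2, 17->3, 18->4.5, 18->4.5, 21->6, 22->7, 30->8, 32->9, 34->10, 35->11, 39->12, 41->13
Step 2: Rank sum for X: R1 = 1 + 2 + 4.5 + 6 + 8 = 21.5.
Step 3: U_X = R1 - n1(n1+1)/2 = 21.5 - 5*6/2 = 21.5 - 15 = 6.5.
       U_Y = n1*n2 - U_X = 40 - 6.5 = 33.5.
Step 4: Ties are present, so use the tie-corrected normal approximation (with continuity correction) for the p-value.
Step 5: p-value = 0.056699; compare to alpha = 0.05. fail to reject H0.

U_X = 6.5, p = 0.056699, fail to reject H0 at alpha = 0.05.


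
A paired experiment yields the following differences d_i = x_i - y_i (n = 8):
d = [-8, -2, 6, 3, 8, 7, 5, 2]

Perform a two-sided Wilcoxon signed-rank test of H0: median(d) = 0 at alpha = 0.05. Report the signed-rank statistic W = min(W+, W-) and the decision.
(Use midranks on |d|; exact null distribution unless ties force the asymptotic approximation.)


Step 1: Drop any zero differences (none here) and take |d_i|.
|d| = [8, 2, 6, 3, 8, 7, 5, 2]
Step 2: Midrank |d_i| (ties get averaged ranks).
ranks: |8|->7.5, |2|->1.5, |6|->5, |3|->3, |8|->7.5, |7|->6, |5|->4, |2|->1.5
Step 3: Attach original signs; sum ranks with positive sign and with negative sign.
W+ = 5 + 3 + 7.5 + 6 + 4 + 1.5 = 27
W- = 7.5 + 1.5 = 9
(Check: W+ + W- = 36 should equal n(n+1)/2 = 36.)
Step 4: Test statistic W = min(W+, W-) = 9.
Step 5: Ties in |d|, so use the tie-corrected normal approximation.
        E[W] = n(n+1)/4 = 8*9/4 = 18.
        Tie groups: |d|=2 (t=2), |d|=8 (t=2); sum(t^3 - t) = 12.
        Var[W] = n(n+1)(2n+1)/24 - sum(t^3-t)/48 = 1224/24 - 12/48 = 50.75.
        z = (W - E[W]) / sqrt(Var[W]) = (9 - 18) / 7.1239 = -1.2634.
        Two-sided p = 2*Phi(z) = 0.206463.
Step 6: alpha = 0.05. fail to reject H0.

W+ = 27, W- = 9, W = min = 9, p = 0.206463, fail to reject H0.


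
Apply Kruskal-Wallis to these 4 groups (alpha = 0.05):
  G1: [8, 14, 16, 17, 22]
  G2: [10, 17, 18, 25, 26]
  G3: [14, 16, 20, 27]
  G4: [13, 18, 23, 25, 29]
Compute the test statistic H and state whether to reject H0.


Step 1: Combine all N = 19 observations and assign midranks.
sorted (value, group, rank): (8,G1,1), (10,G2,2), (13,G4,3), (14,G1,4.5), (14,G3,4.5), (16,G1,6.5), (16,G3,6.5), (17,G1,8.5), (17,G2,8.5), (18,G2,10.5), (18,G4,10.5), (20,G3,12), (22,G1,13), (23,G4,14), (25,G2,15.5), (25,G4,15.5), (26,G2,17), (27,G3,18), (29,G4,19)
Step 2: Sum ranks within each group.
R_1 = 33.5 (n_1 = 5)
R_2 = 53.5 (n_2 = 5)
R_3 = 41 (n_3 = 4)
R_4 = 62 (n_4 = 5)
Step 3: H = 12/(N(N+1)) * sum(R_i^2/n_i) - 3(N+1)
     = 12/(19*20) * (33.5^2/5 + 53.5^2/5 + 41^2/4 + 62^2/5) - 3*20
     = 0.031579 * 1985.95 - 60
     = 2.714211.
Step 4: Ties present; correction factor C = 1 - 30/(19^3 - 19) = 0.995614. Corrected H = 2.714211 / 0.995614 = 2.726167.
Step 5: Under H0, H ~ chi^2(3); p-value = 0.435799.
Step 6: alpha = 0.05. fail to reject H0.

H = 2.7262, df = 3, p = 0.435799, fail to reject H0.


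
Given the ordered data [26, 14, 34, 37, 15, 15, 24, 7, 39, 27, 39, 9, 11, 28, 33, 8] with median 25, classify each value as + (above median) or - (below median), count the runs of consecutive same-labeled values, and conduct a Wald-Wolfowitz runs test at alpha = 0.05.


Step 1: Compute median = 25; label A = above, B = below.
Labels in order: ABAABBBBAAABBAAB  (n_A = 8, n_B = 8)
Step 2: Count runs R = 8.
Step 3: Under H0 (random ordering), E[R] = 2*n_A*n_B/(n_A+n_B) + 1 = 2*8*8/16 + 1 = 9.0000.
        Var[R] = 2*n_A*n_B*(2*n_A*n_B - n_A - n_B) / ((n_A+n_B)^2 * (n_A+n_B-1)) = 14336/3840 = 3.7333.
        SD[R] = 1.9322.
Step 4: Continuity-corrected z = (R + 0.5 - E[R]) / SD[R] = (8 + 0.5 - 9.0000) / 1.9322 = -0.2588.
Step 5: Two-sided p-value via normal approximation = 2*(1 - Phi(|z|)) = 0.795809.
Step 6: alpha = 0.05. fail to reject H0.

R = 8, z = -0.2588, p = 0.795809, fail to reject H0.


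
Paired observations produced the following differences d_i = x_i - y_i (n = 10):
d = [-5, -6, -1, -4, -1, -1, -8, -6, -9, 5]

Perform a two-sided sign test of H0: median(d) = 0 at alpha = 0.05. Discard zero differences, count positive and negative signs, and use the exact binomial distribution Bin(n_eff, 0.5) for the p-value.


Step 1: Discard zero differences. Original n = 10; n_eff = number of nonzero differences = 10.
Nonzero differences (with sign): -5, -6, -1, -4, -1, -1, -8, -6, -9, +5
Step 2: Count signs: positive = 1, negative = 9.
Step 3: Under H0: P(positive) = 0.5, so the number of positives S ~ Bin(10, 0.5).
Step 4: Two-sided exact p-value = sum of Bin(10,0.5) probabilities at or below the observed probability = 0.021484.
Step 5: alpha = 0.05. reject H0.

n_eff = 10, pos = 1, neg = 9, p = 0.021484, reject H0.


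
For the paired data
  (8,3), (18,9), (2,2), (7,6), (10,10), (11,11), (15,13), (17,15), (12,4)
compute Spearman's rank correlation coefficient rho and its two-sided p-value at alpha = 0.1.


Step 1: Rank x and y separately (midranks; no ties here).
rank(x): 8->3, 18->9, 2->1, 7->2, 10->4, 11->5, 15->7, 17->8, 12->6
rank(y): 3->2, 9->5, 2->1, 6->4, 10->6, 11->7, 13->8, 15->9, 4->3
Step 2: d_i = R_x(i) - R_y(i); compute d_i^2.
  (3-2)^2=1, (9-5)^2=16, (1-1)^2=0, (2-4)^2=4, (4-6)^2=4, (5-7)^2=4, (7-8)^2=1, (8-9)^2=1, (6-3)^2=9
sum(d^2) = 40.
Step 3: rho = 1 - 6*40 / (9*(9^2 - 1)) = 1 - 240/720 = 0.666667.
Step 4: Under H0, t = rho * sqrt((n-2)/(1-rho^2)) = 2.3664 ~ t(7).
Step 5: Two-sided p-value from the t-distribution with 7 df = 0.049867.
Step 6: alpha = 0.1. reject H0.

rho = 0.6667, p = 0.049867, reject H0 at alpha = 0.1.


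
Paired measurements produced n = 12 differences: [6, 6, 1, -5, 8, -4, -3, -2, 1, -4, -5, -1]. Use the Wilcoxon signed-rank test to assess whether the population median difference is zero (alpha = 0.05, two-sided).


Step 1: Drop any zero differences (none here) and take |d_i|.
|d| = [6, 6, 1, 5, 8, 4, 3, 2, 1, 4, 5, 1]
Step 2: Midrank |d_i| (ties get averaged ranks).
ranks: |6|->10.5, |6|->10.5, |1|->2, |5|->8.5, |8|->12, |4|->6.5, |3|->5, |2|->4, |1|->2, |4|->6.5, |5|->8.5, |1|->2
Step 3: Attach original signs; sum ranks with positive sign and with negative sign.
W+ = 10.5 + 10.5 + 2 + 12 + 2 = 37
W- = 8.5 + 6.5 + 5 + 4 + 6.5 + 8.5 + 2 = 41
(Check: W+ + W- = 78 should equal n(n+1)/2 = 78.)
Step 4: Test statistic W = min(W+, W-) = 37.
Step 5: Ties in |d|, so use the tie-corrected normal approximation.
        E[W] = n(n+1)/4 = 12*13/4 = 39.
        Tie groups: |d|=1 (t=3), |d|=4 (t=2), |d|=5 (t=2), |d|=6 (t=2); sum(t^3 - t) = 42.
        Var[W] = n(n+1)(2n+1)/24 - sum(t^3-t)/48 = 3900/24 - 42/48 = 161.625.
        z = (W - E[W]) / sqrt(Var[W]) = (37 - 39) / 12.7132 = -0.1573.
        Two-sided p = 2*Phi(z) = 0.874995.
Step 6: alpha = 0.05. fail to reject H0.

W+ = 37, W- = 41, W = min = 37, p = 0.874995, fail to reject H0.


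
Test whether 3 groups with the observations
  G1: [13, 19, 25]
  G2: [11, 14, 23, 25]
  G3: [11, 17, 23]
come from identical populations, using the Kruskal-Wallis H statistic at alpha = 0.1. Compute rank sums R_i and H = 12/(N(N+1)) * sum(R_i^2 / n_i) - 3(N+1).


Step 1: Combine all N = 10 observations and assign midranks.
sorted (value, group, rank): (11,G2,1.5), (11,G3,1.5), (13,G1,3), (14,G2,4), (17,G3,5), (19,G1,6), (23,G2,7.5), (23,G3,7.5), (25,G1,9.5), (25,G2,9.5)
Step 2: Sum ranks within each group.
R_1 = 18.5 (n_1 = 3)
R_2 = 22.5 (n_2 = 4)
R_3 = 14 (n_3 = 3)
Step 3: H = 12/(N(N+1)) * sum(R_i^2/n_i) - 3(N+1)
     = 12/(10*11) * (18.5^2/3 + 22.5^2/4 + 14^2/3) - 3*11
     = 0.109091 * 305.979 - 33
     = 0.379545.
Step 4: Ties present; correction factor C = 1 - 18/(10^3 - 10) = 0.981818. Corrected H = 0.379545 / 0.981818 = 0.386574.
Step 5: Under H0, H ~ chi^2(2); p-value = 0.824245.
Step 6: alpha = 0.1. fail to reject H0.

H = 0.3866, df = 2, p = 0.824245, fail to reject H0.


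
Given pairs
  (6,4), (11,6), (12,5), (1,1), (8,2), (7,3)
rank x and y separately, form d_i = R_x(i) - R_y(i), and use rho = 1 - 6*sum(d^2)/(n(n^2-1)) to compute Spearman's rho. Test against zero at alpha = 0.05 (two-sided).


Step 1: Rank x and y separately (midranks; no ties here).
rank(x): 6->2, 11->5, 12->6, 1->1, 8->4, 7->3
rank(y): 4->4, 6->6, 5->5, 1->1, 2->2, 3->3
Step 2: d_i = R_x(i) - R_y(i); compute d_i^2.
  (2-4)^2=4, (5-6)^2=1, (6-5)^2=1, (1-1)^2=0, (4-2)^2=4, (3-3)^2=0
sum(d^2) = 10.
Step 3: rho = 1 - 6*10 / (6*(6^2 - 1)) = 1 - 60/210 = 0.714286.
Step 4: Under H0, t = rho * sqrt((n-2)/(1-rho^2)) = 2.0412 ~ t(4).
Step 5: Two-sided p-value from the t-distribution with 4 df = 0.110787.
Step 6: alpha = 0.05. fail to reject H0.

rho = 0.7143, p = 0.110787, fail to reject H0 at alpha = 0.05.


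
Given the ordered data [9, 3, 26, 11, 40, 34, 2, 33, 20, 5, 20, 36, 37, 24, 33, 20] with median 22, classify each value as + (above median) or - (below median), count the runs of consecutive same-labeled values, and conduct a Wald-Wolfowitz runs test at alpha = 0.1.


Step 1: Compute median = 22; label A = above, B = below.
Labels in order: BBABAABABBBAAAAB  (n_A = 8, n_B = 8)
Step 2: Count runs R = 9.
Step 3: Under H0 (random ordering), E[R] = 2*n_A*n_B/(n_A+n_B) + 1 = 2*8*8/16 + 1 = 9.0000.
        Var[R] = 2*n_A*n_B*(2*n_A*n_B - n_A - n_B) / ((n_A+n_B)^2 * (n_A+n_B-1)) = 14336/3840 = 3.7333.
        SD[R] = 1.9322.
Step 4: R = E[R], so z = 0 with no continuity correction.
Step 5: Two-sided p-value via normal approximation = 2*(1 - Phi(|z|)) = 1.000000.
Step 6: alpha = 0.1. fail to reject H0.

R = 9, z = 0.0000, p = 1.000000, fail to reject H0.


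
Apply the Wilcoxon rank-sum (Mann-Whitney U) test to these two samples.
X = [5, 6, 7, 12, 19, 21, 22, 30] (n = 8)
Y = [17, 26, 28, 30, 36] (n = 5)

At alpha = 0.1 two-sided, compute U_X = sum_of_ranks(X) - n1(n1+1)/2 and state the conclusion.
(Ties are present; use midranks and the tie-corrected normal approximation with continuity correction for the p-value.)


Step 1: Combine and sort all 13 observations; assign midranks.
sorted (value, group): (5,X), (6,X), (7,X), (12,X), (17,Y), (19,X), (21,X), (22,X), (26,Y), (28,Y), (30,X), (30,Y), (36,Y)
ranks: 5->1, 6->2, 7->3, 12->4, 17->5, 19->6, 21->7, 22->8, 26->9, 28->10, 30->11.5, 30->11.5, 36->13
Step 2: Rank sum for X: R1 = 1 + 2 + 3 + 4 + 6 + 7 + 8 + 11.5 = 42.5.
Step 3: U_X = R1 - n1(n1+1)/2 = 42.5 - 8*9/2 = 42.5 - 36 = 6.5.
       U_Y = n1*n2 - U_X = 40 - 6.5 = 33.5.
Step 4: Ties are present, so use the tie-corrected normal approximation (with continuity correction) for the p-value.
Step 5: p-value = 0.056699; compare to alpha = 0.1. reject H0.

U_X = 6.5, p = 0.056699, reject H0 at alpha = 0.1.


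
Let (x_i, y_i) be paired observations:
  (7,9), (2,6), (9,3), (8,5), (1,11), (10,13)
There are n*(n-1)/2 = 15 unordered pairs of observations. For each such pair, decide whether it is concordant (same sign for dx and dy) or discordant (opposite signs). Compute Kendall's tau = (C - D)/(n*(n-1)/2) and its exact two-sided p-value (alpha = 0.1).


Step 1: Enumerate the 15 unordered pairs (i,j) with i<j and classify each by sign(x_j-x_i) * sign(y_j-y_i).
  (1,2):dx=-5,dy=-3->C; (1,3):dx=+2,dy=-6->D; (1,4):dx=+1,dy=-4->D; (1,5):dx=-6,dy=+2->D
  (1,6):dx=+3,dy=+4->C; (2,3):dx=+7,dy=-3->D; (2,4):dx=+6,dy=-1->D; (2,5):dx=-1,dy=+5->D
  (2,6):dx=+8,dy=+7->C; (3,4):dx=-1,dy=+2->D; (3,5):dx=-8,dy=+8->D; (3,6):dx=+1,dy=+10->C
  (4,5):dx=-7,dy=+6->D; (4,6):dx=+2,dy=+8->C; (5,6):dx=+9,dy=+2->C
Step 2: C = 6, D = 9, total pairs = 15.
Step 3: tau = (C - D)/(n(n-1)/2) = (6 - 9)/15 = -0.200000.
Step 4: Exact two-sided p-value (enumerate n! = 720 permutations of y under H0): p = 0.719444.
Step 5: alpha = 0.1. fail to reject H0.

tau_b = -0.2000 (C=6, D=9), p = 0.719444, fail to reject H0.


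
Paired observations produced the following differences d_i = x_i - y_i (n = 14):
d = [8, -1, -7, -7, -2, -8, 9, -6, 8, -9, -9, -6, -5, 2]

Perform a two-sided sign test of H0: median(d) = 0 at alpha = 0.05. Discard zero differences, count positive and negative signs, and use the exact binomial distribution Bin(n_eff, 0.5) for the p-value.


Step 1: Discard zero differences. Original n = 14; n_eff = number of nonzero differences = 14.
Nonzero differences (with sign): +8, -1, -7, -7, -2, -8, +9, -6, +8, -9, -9, -6, -5, +2
Step 2: Count signs: positive = 4, negative = 10.
Step 3: Under H0: P(positive) = 0.5, so the number of positives S ~ Bin(14, 0.5).
Step 4: Two-sided exact p-value = sum of Bin(14,0.5) probabilities at or below the observed probability = 0.179565.
Step 5: alpha = 0.05. fail to reject H0.

n_eff = 14, pos = 4, neg = 10, p = 0.179565, fail to reject H0.


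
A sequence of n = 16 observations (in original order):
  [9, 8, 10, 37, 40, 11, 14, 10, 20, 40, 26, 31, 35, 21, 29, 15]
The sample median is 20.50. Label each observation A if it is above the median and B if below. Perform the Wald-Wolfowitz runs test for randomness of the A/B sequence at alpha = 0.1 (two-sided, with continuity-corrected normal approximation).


Step 1: Compute median = 20.50; label A = above, B = below.
Labels in order: BBBAABBBBAAAAAAB  (n_A = 8, n_B = 8)
Step 2: Count runs R = 5.
Step 3: Under H0 (random ordering), E[R] = 2*n_A*n_B/(n_A+n_B) + 1 = 2*8*8/16 + 1 = 9.0000.
        Var[R] = 2*n_A*n_B*(2*n_A*n_B - n_A - n_B) / ((n_A+n_B)^2 * (n_A+n_B-1)) = 14336/3840 = 3.7333.
        SD[R] = 1.9322.
Step 4: Continuity-corrected z = (R + 0.5 - E[R]) / SD[R] = (5 + 0.5 - 9.0000) / 1.9322 = -1.8114.
Step 5: Two-sided p-value via normal approximation = 2*(1 - Phi(|z|)) = 0.070076.
Step 6: alpha = 0.1. reject H0.

R = 5, z = -1.8114, p = 0.070076, reject H0.


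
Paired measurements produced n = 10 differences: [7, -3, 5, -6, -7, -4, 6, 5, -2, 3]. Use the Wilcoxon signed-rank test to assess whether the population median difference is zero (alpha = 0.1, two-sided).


Step 1: Drop any zero differences (none here) and take |d_i|.
|d| = [7, 3, 5, 6, 7, 4, 6, 5, 2, 3]
Step 2: Midrank |d_i| (ties get averaged ranks).
ranks: |7|->9.5, |3|->2.5, |5|->5.5, |6|->7.5, |7|->9.5, |4|->4, |6|->7.5, |5|->5.5, |2|->1, |3|->2.5
Step 3: Attach original signs; sum ranks with positive sign and with negative sign.
W+ = 9.5 + 5.5 + 7.5 + 5.5 + 2.5 = 30.5
W- = 2.5 + 7.5 + 9.5 + 4 + 1 = 24.5
(Check: W+ + W- = 55 should equal n(n+1)/2 = 55.)
Step 4: Test statistic W = min(W+, W-) = 24.5.
Step 5: Ties in |d|, so use the tie-corrected normal approximation.
        E[W] = n(n+1)/4 = 10*11/4 = 27.5.
        Tie groups: |d|=3 (t=2), |d|=5 (t=2), |d|=6 (t=2), |d|=7 (t=2); sum(t^3 - t) = 24.
        Var[W] = n(n+1)(2n+1)/24 - sum(t^3-t)/48 = 2310/24 - 24/48 = 95.75.
        z = (W - E[W]) / sqrt(Var[W]) = (24.5 - 27.5) / 9.7852 = -0.3066.
        Two-sided p = 2*Phi(z) = 0.759159.
Step 6: alpha = 0.1. fail to reject H0.

W+ = 30.5, W- = 24.5, W = min = 24.5, p = 0.759159, fail to reject H0.


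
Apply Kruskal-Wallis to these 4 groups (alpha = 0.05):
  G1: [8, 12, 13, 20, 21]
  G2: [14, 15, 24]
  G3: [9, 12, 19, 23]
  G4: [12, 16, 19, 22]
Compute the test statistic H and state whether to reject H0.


Step 1: Combine all N = 16 observations and assign midranks.
sorted (value, group, rank): (8,G1,1), (9,G3,2), (12,G1,4), (12,G3,4), (12,G4,4), (13,G1,6), (14,G2,7), (15,G2,8), (16,G4,9), (19,G3,10.5), (19,G4,10.5), (20,G1,12), (21,G1,13), (22,G4,14), (23,G3,15), (24,G2,16)
Step 2: Sum ranks within each group.
R_1 = 36 (n_1 = 5)
R_2 = 31 (n_2 = 3)
R_3 = 31.5 (n_3 = 4)
R_4 = 37.5 (n_4 = 4)
Step 3: H = 12/(N(N+1)) * sum(R_i^2/n_i) - 3(N+1)
     = 12/(16*17) * (36^2/5 + 31^2/3 + 31.5^2/4 + 37.5^2/4) - 3*17
     = 0.044118 * 1179.16 - 51
     = 1.021691.
Step 4: Ties present; correction factor C = 1 - 30/(16^3 - 16) = 0.992647. Corrected H = 1.021691 / 0.992647 = 1.029259.
Step 5: Under H0, H ~ chi^2(3); p-value = 0.794173.
Step 6: alpha = 0.05. fail to reject H0.

H = 1.0293, df = 3, p = 0.794173, fail to reject H0.


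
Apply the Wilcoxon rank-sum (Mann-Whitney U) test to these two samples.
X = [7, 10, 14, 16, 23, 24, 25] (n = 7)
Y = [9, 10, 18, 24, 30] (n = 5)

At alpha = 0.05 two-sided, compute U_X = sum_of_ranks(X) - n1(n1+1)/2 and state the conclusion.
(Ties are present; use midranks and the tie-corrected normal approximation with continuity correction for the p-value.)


Step 1: Combine and sort all 12 observations; assign midranks.
sorted (value, group): (7,X), (9,Y), (10,X), (10,Y), (14,X), (16,X), (18,Y), (23,X), (24,X), (24,Y), (25,X), (30,Y)
ranks: 7->1, 9->2, 10->3.5, 10->3.5, 14->5, 16->6, 18->7, 23->8, 24->9.5, 24->9.5, 25->11, 30->12
Step 2: Rank sum for X: R1 = 1 + 3.5 + 5 + 6 + 8 + 9.5 + 11 = 44.
Step 3: U_X = R1 - n1(n1+1)/2 = 44 - 7*8/2 = 44 - 28 = 16.
       U_Y = n1*n2 - U_X = 35 - 16 = 19.
Step 4: Ties are present, so use the tie-corrected normal approximation (with continuity correction) for the p-value.
Step 5: p-value = 0.870542; compare to alpha = 0.05. fail to reject H0.

U_X = 16, p = 0.870542, fail to reject H0 at alpha = 0.05.


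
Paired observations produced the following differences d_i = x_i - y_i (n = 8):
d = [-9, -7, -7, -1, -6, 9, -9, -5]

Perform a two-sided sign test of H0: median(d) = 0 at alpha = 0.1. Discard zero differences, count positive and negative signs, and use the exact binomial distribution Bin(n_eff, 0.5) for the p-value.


Step 1: Discard zero differences. Original n = 8; n_eff = number of nonzero differences = 8.
Nonzero differences (with sign): -9, -7, -7, -1, -6, +9, -9, -5
Step 2: Count signs: positive = 1, negative = 7.
Step 3: Under H0: P(positive) = 0.5, so the number of positives S ~ Bin(8, 0.5).
Step 4: Two-sided exact p-value = sum of Bin(8,0.5) probabilities at or below the observed probability = 0.070312.
Step 5: alpha = 0.1. reject H0.

n_eff = 8, pos = 1, neg = 7, p = 0.070312, reject H0.


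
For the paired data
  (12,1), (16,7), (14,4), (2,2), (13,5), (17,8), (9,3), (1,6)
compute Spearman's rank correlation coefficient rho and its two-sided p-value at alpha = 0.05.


Step 1: Rank x and y separately (midranks; no ties here).
rank(x): 12->4, 16->7, 14->6, 2->2, 13->5, 17->8, 9->3, 1->1
rank(y): 1->1, 7->7, 4->4, 2->2, 5->5, 8->8, 3->3, 6->6
Step 2: d_i = R_x(i) - R_y(i); compute d_i^2.
  (4-1)^2=9, (7-7)^2=0, (6-4)^2=4, (2-2)^2=0, (5-5)^2=0, (8-8)^2=0, (3-3)^2=0, (1-6)^2=25
sum(d^2) = 38.
Step 3: rho = 1 - 6*38 / (8*(8^2 - 1)) = 1 - 228/504 = 0.547619.
Step 4: Under H0, t = rho * sqrt((n-2)/(1-rho^2)) = 1.6031 ~ t(6).
Step 5: Two-sided p-value from the t-distribution with 6 df = 0.160026.
Step 6: alpha = 0.05. fail to reject H0.

rho = 0.5476, p = 0.160026, fail to reject H0 at alpha = 0.05.


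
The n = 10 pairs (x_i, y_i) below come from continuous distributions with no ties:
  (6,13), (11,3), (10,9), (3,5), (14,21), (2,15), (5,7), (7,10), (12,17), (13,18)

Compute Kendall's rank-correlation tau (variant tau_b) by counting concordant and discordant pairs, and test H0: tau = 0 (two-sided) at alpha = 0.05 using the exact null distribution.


Step 1: Enumerate the 45 unordered pairs (i,j) with i<j and classify each by sign(x_j-x_i) * sign(y_j-y_i).
  (1,2):dx=+5,dy=-10->D; (1,3):dx=+4,dy=-4->D; (1,4):dx=-3,dy=-8->C; (1,5):dx=+8,dy=+8->C
  (1,6):dx=-4,dy=+2->D; (1,7):dx=-1,dy=-6->C; (1,8):dx=+1,dy=-3->D; (1,9):dx=+6,dy=+4->C
  (1,10):dx=+7,dy=+5->C; (2,3):dx=-1,dy=+6->D; (2,4):dx=-8,dy=+2->D; (2,5):dx=+3,dy=+18->C
  (2,6):dx=-9,dy=+12->D; (2,7):dx=-6,dy=+4->D; (2,8):dx=-4,dy=+7->D; (2,9):dx=+1,dy=+14->C
  (2,10):dx=+2,dy=+15->C; (3,4):dx=-7,dy=-4->C; (3,5):dx=+4,dy=+12->C; (3,6):dx=-8,dy=+6->D
  (3,7):dx=-5,dy=-2->C; (3,8):dx=-3,dy=+1->D; (3,9):dx=+2,dy=+8->C; (3,10):dx=+3,dy=+9->C
  (4,5):dx=+11,dy=+16->C; (4,6):dx=-1,dy=+10->D; (4,7):dx=+2,dy=+2->C; (4,8):dx=+4,dy=+5->C
  (4,9):dx=+9,dy=+12->C; (4,10):dx=+10,dy=+13->C; (5,6):dx=-12,dy=-6->C; (5,7):dx=-9,dy=-14->C
  (5,8):dx=-7,dy=-11->C; (5,9):dx=-2,dy=-4->C; (5,10):dx=-1,dy=-3->C; (6,7):dx=+3,dy=-8->D
  (6,8):dx=+5,dy=-5->D; (6,9):dx=+10,dy=+2->C; (6,10):dx=+11,dy=+3->C; (7,8):dx=+2,dy=+3->C
  (7,9):dx=+7,dy=+10->C; (7,10):dx=+8,dy=+11->C; (8,9):dx=+5,dy=+7->C; (8,10):dx=+6,dy=+8->C
  (9,10):dx=+1,dy=+1->C
Step 2: C = 31, D = 14, total pairs = 45.
Step 3: tau = (C - D)/(n(n-1)/2) = (31 - 14)/45 = 0.377778.
Step 4: Exact two-sided p-value (enumerate n! = 3628800 permutations of y under H0): p = 0.155742.
Step 5: alpha = 0.05. fail to reject H0.

tau_b = 0.3778 (C=31, D=14), p = 0.155742, fail to reject H0.


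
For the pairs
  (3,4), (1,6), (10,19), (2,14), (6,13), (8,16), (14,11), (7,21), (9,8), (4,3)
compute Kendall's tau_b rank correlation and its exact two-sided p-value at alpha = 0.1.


Step 1: Enumerate the 45 unordered pairs (i,j) with i<j and classify each by sign(x_j-x_i) * sign(y_j-y_i).
  (1,2):dx=-2,dy=+2->D; (1,3):dx=+7,dy=+15->C; (1,4):dx=-1,dy=+10->D; (1,5):dx=+3,dy=+9->C
  (1,6):dx=+5,dy=+12->C; (1,7):dx=+11,dy=+7->C; (1,8):dx=+4,dy=+17->C; (1,9):dx=+6,dy=+4->C
  (1,10):dx=+1,dy=-1->D; (2,3):dx=+9,dy=+13->C; (2,4):dx=+1,dy=+8->C; (2,5):dx=+5,dy=+7->C
  (2,6):dx=+7,dy=+10->C; (2,7):dx=+13,dy=+5->C; (2,8):dx=+6,dy=+15->C; (2,9):dx=+8,dy=+2->C
  (2,10):dx=+3,dy=-3->D; (3,4):dx=-8,dy=-5->C; (3,5):dx=-4,dy=-6->C; (3,6):dx=-2,dy=-3->C
  (3,7):dx=+4,dy=-8->D; (3,8):dx=-3,dy=+2->D; (3,9):dx=-1,dy=-11->C; (3,10):dx=-6,dy=-16->C
  (4,5):dx=+4,dy=-1->D; (4,6):dx=+6,dy=+2->C; (4,7):dx=+12,dy=-3->D; (4,8):dx=+5,dy=+7->C
  (4,9):dx=+7,dy=-6->D; (4,10):dx=+2,dy=-11->D; (5,6):dx=+2,dy=+3->C; (5,7):dx=+8,dy=-2->D
  (5,8):dx=+1,dy=+8->C; (5,9):dx=+3,dy=-5->D; (5,10):dx=-2,dy=-10->C; (6,7):dx=+6,dy=-5->D
  (6,8):dx=-1,dy=+5->D; (6,9):dx=+1,dy=-8->D; (6,10):dx=-4,dy=-13->C; (7,8):dx=-7,dy=+10->D
  (7,9):dx=-5,dy=-3->C; (7,10):dx=-10,dy=-8->C; (8,9):dx=+2,dy=-13->D; (8,10):dx=-3,dy=-18->C
  (9,10):dx=-5,dy=-5->C
Step 2: C = 28, D = 17, total pairs = 45.
Step 3: tau = (C - D)/(n(n-1)/2) = (28 - 17)/45 = 0.244444.
Step 4: Exact two-sided p-value (enumerate n! = 3628800 permutations of y under H0): p = 0.380720.
Step 5: alpha = 0.1. fail to reject H0.

tau_b = 0.2444 (C=28, D=17), p = 0.380720, fail to reject H0.


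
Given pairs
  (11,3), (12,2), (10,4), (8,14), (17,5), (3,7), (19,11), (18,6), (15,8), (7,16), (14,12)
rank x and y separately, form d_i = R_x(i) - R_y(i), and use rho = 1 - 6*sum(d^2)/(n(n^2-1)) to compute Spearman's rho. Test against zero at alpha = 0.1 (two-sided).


Step 1: Rank x and y separately (midranks; no ties here).
rank(x): 11->5, 12->6, 10->4, 8->3, 17->9, 3->1, 19->11, 18->10, 15->8, 7->2, 14->7
rank(y): 3->2, 2->1, 4->3, 14->10, 5->4, 7->6, 11->8, 6->5, 8->7, 16->11, 12->9
Step 2: d_i = R_x(i) - R_y(i); compute d_i^2.
  (5-2)^2=9, (6-1)^2=25, (4-3)^2=1, (3-10)^2=49, (9-4)^2=25, (1-6)^2=25, (11-8)^2=9, (10-5)^2=25, (8-7)^2=1, (2-11)^2=81, (7-9)^2=4
sum(d^2) = 254.
Step 3: rho = 1 - 6*254 / (11*(11^2 - 1)) = 1 - 1524/1320 = -0.154545.
Step 4: Under H0, t = rho * sqrt((n-2)/(1-rho^2)) = -0.4693 ~ t(9).
Step 5: Two-sided p-value from the t-distribution with 9 df = 0.650034.
Step 6: alpha = 0.1. fail to reject H0.

rho = -0.1545, p = 0.650034, fail to reject H0 at alpha = 0.1.


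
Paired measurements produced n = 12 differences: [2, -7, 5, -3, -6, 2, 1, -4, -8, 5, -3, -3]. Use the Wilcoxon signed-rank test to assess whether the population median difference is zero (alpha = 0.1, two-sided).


Step 1: Drop any zero differences (none here) and take |d_i|.
|d| = [2, 7, 5, 3, 6, 2, 1, 4, 8, 5, 3, 3]
Step 2: Midrank |d_i| (ties get averaged ranks).
ranks: |2|->2.5, |7|->11, |5|->8.5, |3|->5, |6|->10, |2|->2.5, |1|->1, |4|->7, |8|->12, |5|->8.5, |3|->5, |3|->5
Step 3: Attach original signs; sum ranks with positive sign and with negative sign.
W+ = 2.5 + 8.5 + 2.5 + 1 + 8.5 = 23
W- = 11 + 5 + 10 + 7 + 12 + 5 + 5 = 55
(Check: W+ + W- = 78 should equal n(n+1)/2 = 78.)
Step 4: Test statistic W = min(W+, W-) = 23.
Step 5: Ties in |d|, so use the tie-corrected normal approximation.
        E[W] = n(n+1)/4 = 12*13/4 = 39.
        Tie groups: |d|=2 (t=2), |d|=3 (t=3), |d|=5 (t=2); sum(t^3 - t) = 36.
        Var[W] = n(n+1)(2n+1)/24 - sum(t^3-t)/48 = 3900/24 - 36/48 = 161.75.
        z = (W - E[W]) / sqrt(Var[W]) = (23 - 39) / 12.7181 = -1.2580.
        Two-sided p = 2*Phi(z) = 0.208374.
Step 6: alpha = 0.1. fail to reject H0.

W+ = 23, W- = 55, W = min = 23, p = 0.208374, fail to reject H0.


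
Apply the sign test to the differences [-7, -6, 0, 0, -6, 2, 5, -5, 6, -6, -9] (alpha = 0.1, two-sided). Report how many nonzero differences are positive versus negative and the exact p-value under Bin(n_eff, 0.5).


Step 1: Discard zero differences. Original n = 11; n_eff = number of nonzero differences = 9.
Nonzero differences (with sign): -7, -6, -6, +2, +5, -5, +6, -6, -9
Step 2: Count signs: positive = 3, negative = 6.
Step 3: Under H0: P(positive) = 0.5, so the number of positives S ~ Bin(9, 0.5).
Step 4: Two-sided exact p-value = sum of Bin(9,0.5) probabilities at or below the observed probability = 0.507812.
Step 5: alpha = 0.1. fail to reject H0.

n_eff = 9, pos = 3, neg = 6, p = 0.507812, fail to reject H0.


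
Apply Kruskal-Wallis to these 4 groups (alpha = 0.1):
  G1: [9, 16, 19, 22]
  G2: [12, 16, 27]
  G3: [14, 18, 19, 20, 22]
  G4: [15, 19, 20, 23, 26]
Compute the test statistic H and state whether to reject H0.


Step 1: Combine all N = 17 observations and assign midranks.
sorted (value, group, rank): (9,G1,1), (12,G2,2), (14,G3,3), (15,G4,4), (16,G1,5.5), (16,G2,5.5), (18,G3,7), (19,G1,9), (19,G3,9), (19,G4,9), (20,G3,11.5), (20,G4,11.5), (22,G1,13.5), (22,G3,13.5), (23,G4,15), (26,G4,16), (27,G2,17)
Step 2: Sum ranks within each group.
R_1 = 29 (n_1 = 4)
R_2 = 24.5 (n_2 = 3)
R_3 = 44 (n_3 = 5)
R_4 = 55.5 (n_4 = 5)
Step 3: H = 12/(N(N+1)) * sum(R_i^2/n_i) - 3(N+1)
     = 12/(17*18) * (29^2/4 + 24.5^2/3 + 44^2/5 + 55.5^2/5) - 3*18
     = 0.039216 * 1413.58 - 54
     = 1.434641.
Step 4: Ties present; correction factor C = 1 - 42/(17^3 - 17) = 0.991422. Corrected H = 1.434641 / 0.991422 = 1.447054.
Step 5: Under H0, H ~ chi^2(3); p-value = 0.694543.
Step 6: alpha = 0.1. fail to reject H0.

H = 1.4471, df = 3, p = 0.694543, fail to reject H0.


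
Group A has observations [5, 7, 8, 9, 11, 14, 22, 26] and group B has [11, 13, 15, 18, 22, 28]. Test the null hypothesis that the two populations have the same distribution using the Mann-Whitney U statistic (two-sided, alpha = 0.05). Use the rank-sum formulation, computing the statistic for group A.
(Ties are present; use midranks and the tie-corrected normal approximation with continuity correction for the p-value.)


Step 1: Combine and sort all 14 observations; assign midranks.
sorted (value, group): (5,X), (7,X), (8,X), (9,X), (11,X), (11,Y), (13,Y), (14,X), (15,Y), (18,Y), (22,X), (22,Y), (26,X), (28,Y)
ranks: 5->1, 7->2, 8->3, 9->4, 11->5.5, 11->5.5, 13->7, 14->8, 15->9, 18->10, 22->11.5, 22->11.5, 26->13, 28->14
Step 2: Rank sum for X: R1 = 1 + 2 + 3 + 4 + 5.5 + 8 + 11.5 + 13 = 48.
Step 3: U_X = R1 - n1(n1+1)/2 = 48 - 8*9/2 = 48 - 36 = 12.
       U_Y = n1*n2 - U_X = 48 - 12 = 36.
Step 4: Ties are present, so use the tie-corrected normal approximation (with continuity correction) for the p-value.
Step 5: p-value = 0.136773; compare to alpha = 0.05. fail to reject H0.

U_X = 12, p = 0.136773, fail to reject H0 at alpha = 0.05.


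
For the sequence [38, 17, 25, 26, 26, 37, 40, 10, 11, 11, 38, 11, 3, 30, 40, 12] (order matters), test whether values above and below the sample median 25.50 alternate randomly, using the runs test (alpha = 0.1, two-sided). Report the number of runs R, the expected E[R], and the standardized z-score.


Step 1: Compute median = 25.50; label A = above, B = below.
Labels in order: ABBAAAABBBABBAAB  (n_A = 8, n_B = 8)
Step 2: Count runs R = 8.
Step 3: Under H0 (random ordering), E[R] = 2*n_A*n_B/(n_A+n_B) + 1 = 2*8*8/16 + 1 = 9.0000.
        Var[R] = 2*n_A*n_B*(2*n_A*n_B - n_A - n_B) / ((n_A+n_B)^2 * (n_A+n_B-1)) = 14336/3840 = 3.7333.
        SD[R] = 1.9322.
Step 4: Continuity-corrected z = (R + 0.5 - E[R]) / SD[R] = (8 + 0.5 - 9.0000) / 1.9322 = -0.2588.
Step 5: Two-sided p-value via normal approximation = 2*(1 - Phi(|z|)) = 0.795809.
Step 6: alpha = 0.1. fail to reject H0.

R = 8, z = -0.2588, p = 0.795809, fail to reject H0.


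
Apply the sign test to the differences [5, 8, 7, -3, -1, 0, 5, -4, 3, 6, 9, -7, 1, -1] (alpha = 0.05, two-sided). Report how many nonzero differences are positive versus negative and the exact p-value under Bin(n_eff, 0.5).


Step 1: Discard zero differences. Original n = 14; n_eff = number of nonzero differences = 13.
Nonzero differences (with sign): +5, +8, +7, -3, -1, +5, -4, +3, +6, +9, -7, +1, -1
Step 2: Count signs: positive = 8, negative = 5.
Step 3: Under H0: P(positive) = 0.5, so the number of positives S ~ Bin(13, 0.5).
Step 4: Two-sided exact p-value = sum of Bin(13,0.5) probabilities at or below the observed probability = 0.581055.
Step 5: alpha = 0.05. fail to reject H0.

n_eff = 13, pos = 8, neg = 5, p = 0.581055, fail to reject H0.


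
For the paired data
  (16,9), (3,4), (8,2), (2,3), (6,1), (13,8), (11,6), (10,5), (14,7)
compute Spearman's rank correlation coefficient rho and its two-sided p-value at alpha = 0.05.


Step 1: Rank x and y separately (midranks; no ties here).
rank(x): 16->9, 3->2, 8->4, 2->1, 6->3, 13->7, 11->6, 10->5, 14->8
rank(y): 9->9, 4->4, 2->2, 3->3, 1->1, 8->8, 6->6, 5->5, 7->7
Step 2: d_i = R_x(i) - R_y(i); compute d_i^2.
  (9-9)^2=0, (2-4)^2=4, (4-2)^2=4, (1-3)^2=4, (3-1)^2=4, (7-8)^2=1, (6-6)^2=0, (5-5)^2=0, (8-7)^2=1
sum(d^2) = 18.
Step 3: rho = 1 - 6*18 / (9*(9^2 - 1)) = 1 - 108/720 = 0.850000.
Step 4: Under H0, t = rho * sqrt((n-2)/(1-rho^2)) = 4.2691 ~ t(7).
Step 5: Two-sided p-value from the t-distribution with 7 df = 0.003705.
Step 6: alpha = 0.05. reject H0.

rho = 0.8500, p = 0.003705, reject H0 at alpha = 0.05.


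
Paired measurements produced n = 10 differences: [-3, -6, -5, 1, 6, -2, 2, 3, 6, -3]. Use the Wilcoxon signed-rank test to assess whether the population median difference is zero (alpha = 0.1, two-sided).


Step 1: Drop any zero differences (none here) and take |d_i|.
|d| = [3, 6, 5, 1, 6, 2, 2, 3, 6, 3]
Step 2: Midrank |d_i| (ties get averaged ranks).
ranks: |3|->5, |6|->9, |5|->7, |1|->1, |6|->9, |2|->2.5, |2|->2.5, |3|->5, |6|->9, |3|->5
Step 3: Attach original signs; sum ranks with positive sign and with negative sign.
W+ = 1 + 9 + 2.5 + 5 + 9 = 26.5
W- = 5 + 9 + 7 + 2.5 + 5 = 28.5
(Check: W+ + W- = 55 should equal n(n+1)/2 = 55.)
Step 4: Test statistic W = min(W+, W-) = 26.5.
Step 5: Ties in |d|, so use the tie-corrected normal approximation.
        E[W] = n(n+1)/4 = 10*11/4 = 27.5.
        Tie groups: |d|=2 (t=2), |d|=3 (t=3), |d|=6 (t=3); sum(t^3 - t) = 54.
        Var[W] = n(n+1)(2n+1)/24 - sum(t^3-t)/48 = 2310/24 - 54/48 = 95.125.
        z = (W - E[W]) / sqrt(Var[W]) = (26.5 - 27.5) / 9.7532 = -0.1025.
        Two-sided p = 2*Phi(z) = 0.918336.
Step 6: alpha = 0.1. fail to reject H0.

W+ = 26.5, W- = 28.5, W = min = 26.5, p = 0.918336, fail to reject H0.


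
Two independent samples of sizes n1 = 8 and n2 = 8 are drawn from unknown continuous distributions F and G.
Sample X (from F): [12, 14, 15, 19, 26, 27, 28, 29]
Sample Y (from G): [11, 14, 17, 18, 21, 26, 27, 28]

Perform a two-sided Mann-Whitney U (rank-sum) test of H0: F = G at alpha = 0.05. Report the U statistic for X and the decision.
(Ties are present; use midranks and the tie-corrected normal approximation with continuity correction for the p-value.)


Step 1: Combine and sort all 16 observations; assign midranks.
sorted (value, group): (11,Y), (12,X), (14,X), (14,Y), (15,X), (17,Y), (18,Y), (19,X), (21,Y), (26,X), (26,Y), (27,X), (27,Y), (28,X), (28,Y), (29,X)
ranks: 11->1, 12->2, 14->3.5, 14->3.5, 15->5, 17->6, 18->7, 19->8, 21->9, 26->10.5, 26->10.5, 27->12.5, 27->12.5, 28->14.5, 28->14.5, 29->16
Step 2: Rank sum for X: R1 = 2 + 3.5 + 5 + 8 + 10.5 + 12.5 + 14.5 + 16 = 72.
Step 3: U_X = R1 - n1(n1+1)/2 = 72 - 8*9/2 = 72 - 36 = 36.
       U_Y = n1*n2 - U_X = 64 - 36 = 28.
Step 4: Ties are present, so use the tie-corrected normal approximation (with continuity correction) for the p-value.
Step 5: p-value = 0.712382; compare to alpha = 0.05. fail to reject H0.

U_X = 36, p = 0.712382, fail to reject H0 at alpha = 0.05.


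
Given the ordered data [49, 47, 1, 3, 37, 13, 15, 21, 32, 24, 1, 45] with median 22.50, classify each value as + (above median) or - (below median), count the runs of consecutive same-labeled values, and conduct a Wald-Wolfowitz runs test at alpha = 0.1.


Step 1: Compute median = 22.50; label A = above, B = below.
Labels in order: AABBABBBAABA  (n_A = 6, n_B = 6)
Step 2: Count runs R = 7.
Step 3: Under H0 (random ordering), E[R] = 2*n_A*n_B/(n_A+n_B) + 1 = 2*6*6/12 + 1 = 7.0000.
        Var[R] = 2*n_A*n_B*(2*n_A*n_B - n_A - n_B) / ((n_A+n_B)^2 * (n_A+n_B-1)) = 4320/1584 = 2.7273.
        SD[R] = 1.6514.
Step 4: R = E[R], so z = 0 with no continuity correction.
Step 5: Two-sided p-value via normal approximation = 2*(1 - Phi(|z|)) = 1.000000.
Step 6: alpha = 0.1. fail to reject H0.

R = 7, z = 0.0000, p = 1.000000, fail to reject H0.


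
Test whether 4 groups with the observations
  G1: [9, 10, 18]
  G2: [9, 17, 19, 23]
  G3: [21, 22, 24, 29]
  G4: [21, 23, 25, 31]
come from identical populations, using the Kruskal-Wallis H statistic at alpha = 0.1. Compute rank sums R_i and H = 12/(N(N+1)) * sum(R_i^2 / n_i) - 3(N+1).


Step 1: Combine all N = 15 observations and assign midranks.
sorted (value, group, rank): (9,G1,1.5), (9,G2,1.5), (10,G1,3), (17,G2,4), (18,G1,5), (19,G2,6), (21,G3,7.5), (21,G4,7.5), (22,G3,9), (23,G2,10.5), (23,G4,10.5), (24,G3,12), (25,G4,13), (29,G3,14), (31,G4,15)
Step 2: Sum ranks within each group.
R_1 = 9.5 (n_1 = 3)
R_2 = 22 (n_2 = 4)
R_3 = 42.5 (n_3 = 4)
R_4 = 46 (n_4 = 4)
Step 3: H = 12/(N(N+1)) * sum(R_i^2/n_i) - 3(N+1)
     = 12/(15*16) * (9.5^2/3 + 22^2/4 + 42.5^2/4 + 46^2/4) - 3*16
     = 0.050000 * 1131.65 - 48
     = 8.582292.
Step 4: Ties present; correction factor C = 1 - 18/(15^3 - 15) = 0.994643. Corrected H = 8.582292 / 0.994643 = 8.628516.
Step 5: Under H0, H ~ chi^2(3); p-value = 0.034660.
Step 6: alpha = 0.1. reject H0.

H = 8.6285, df = 3, p = 0.034660, reject H0.


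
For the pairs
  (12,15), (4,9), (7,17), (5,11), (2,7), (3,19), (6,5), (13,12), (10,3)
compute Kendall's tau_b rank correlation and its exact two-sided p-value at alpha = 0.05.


Step 1: Enumerate the 36 unordered pairs (i,j) with i<j and classify each by sign(x_j-x_i) * sign(y_j-y_i).
  (1,2):dx=-8,dy=-6->C; (1,3):dx=-5,dy=+2->D; (1,4):dx=-7,dy=-4->C; (1,5):dx=-10,dy=-8->C
  (1,6):dx=-9,dy=+4->D; (1,7):dx=-6,dy=-10->C; (1,8):dx=+1,dy=-3->D; (1,9):dx=-2,dy=-12->C
  (2,3):dx=+3,dy=+8->C; (2,4):dx=+1,dy=+2->C; (2,5):dx=-2,dy=-2->C; (2,6):dx=-1,dy=+10->D
  (2,7):dx=+2,dy=-4->D; (2,8):dx=+9,dy=+3->C; (2,9):dx=+6,dy=-6->D; (3,4):dx=-2,dy=-6->C
  (3,5):dx=-5,dy=-10->C; (3,6):dx=-4,dy=+2->D; (3,7):dx=-1,dy=-12->C; (3,8):dx=+6,dy=-5->D
  (3,9):dx=+3,dy=-14->D; (4,5):dx=-3,dy=-4->C; (4,6):dx=-2,dy=+8->D; (4,7):dx=+1,dy=-6->D
  (4,8):dx=+8,dy=+1->C; (4,9):dx=+5,dy=-8->D; (5,6):dx=+1,dy=+12->C; (5,7):dx=+4,dy=-2->D
  (5,8):dx=+11,dy=+5->C; (5,9):dx=+8,dy=-4->D; (6,7):dx=+3,dy=-14->D; (6,8):dx=+10,dy=-7->D
  (6,9):dx=+7,dy=-16->D; (7,8):dx=+7,dy=+7->C; (7,9):dx=+4,dy=-2->D; (8,9):dx=-3,dy=-9->C
Step 2: C = 18, D = 18, total pairs = 36.
Step 3: tau = (C - D)/(n(n-1)/2) = (18 - 18)/36 = 0.000000.
Step 4: Exact two-sided p-value (enumerate n! = 362880 permutations of y under H0): p = 1.000000.
Step 5: alpha = 0.05. fail to reject H0.

tau_b = 0.0000 (C=18, D=18), p = 1.000000, fail to reject H0.


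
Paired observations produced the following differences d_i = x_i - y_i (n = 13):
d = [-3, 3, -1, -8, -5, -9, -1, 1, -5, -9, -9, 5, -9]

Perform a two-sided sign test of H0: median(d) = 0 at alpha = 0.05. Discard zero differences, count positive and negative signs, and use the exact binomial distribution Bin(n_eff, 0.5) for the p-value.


Step 1: Discard zero differences. Original n = 13; n_eff = number of nonzero differences = 13.
Nonzero differences (with sign): -3, +3, -1, -8, -5, -9, -1, +1, -5, -9, -9, +5, -9
Step 2: Count signs: positive = 3, negative = 10.
Step 3: Under H0: P(positive) = 0.5, so the number of positives S ~ Bin(13, 0.5).
Step 4: Two-sided exact p-value = sum of Bin(13,0.5) probabilities at or below the observed probability = 0.092285.
Step 5: alpha = 0.05. fail to reject H0.

n_eff = 13, pos = 3, neg = 10, p = 0.092285, fail to reject H0.


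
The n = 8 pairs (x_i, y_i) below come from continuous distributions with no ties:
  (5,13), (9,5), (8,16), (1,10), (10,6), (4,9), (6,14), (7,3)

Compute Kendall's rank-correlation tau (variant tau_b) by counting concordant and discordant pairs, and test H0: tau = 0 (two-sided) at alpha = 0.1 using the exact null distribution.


Step 1: Enumerate the 28 unordered pairs (i,j) with i<j and classify each by sign(x_j-x_i) * sign(y_j-y_i).
  (1,2):dx=+4,dy=-8->D; (1,3):dx=+3,dy=+3->C; (1,4):dx=-4,dy=-3->C; (1,5):dx=+5,dy=-7->D
  (1,6):dx=-1,dy=-4->C; (1,7):dx=+1,dy=+1->C; (1,8):dx=+2,dy=-10->D; (2,3):dx=-1,dy=+11->D
  (2,4):dx=-8,dy=+5->D; (2,5):dx=+1,dy=+1->C; (2,6):dx=-5,dy=+4->D; (2,7):dx=-3,dy=+9->D
  (2,8):dx=-2,dy=-2->C; (3,4):dx=-7,dy=-6->C; (3,5):dx=+2,dy=-10->D; (3,6):dx=-4,dy=-7->C
  (3,7):dx=-2,dy=-2->C; (3,8):dx=-1,dy=-13->C; (4,5):dx=+9,dy=-4->D; (4,6):dx=+3,dy=-1->D
  (4,7):dx=+5,dy=+4->C; (4,8):dx=+6,dy=-7->D; (5,6):dx=-6,dy=+3->D; (5,7):dx=-4,dy=+8->D
  (5,8):dx=-3,dy=-3->C; (6,7):dx=+2,dy=+5->C; (6,8):dx=+3,dy=-6->D; (7,8):dx=+1,dy=-11->D
Step 2: C = 13, D = 15, total pairs = 28.
Step 3: tau = (C - D)/(n(n-1)/2) = (13 - 15)/28 = -0.071429.
Step 4: Exact two-sided p-value (enumerate n! = 40320 permutations of y under H0): p = 0.904861.
Step 5: alpha = 0.1. fail to reject H0.

tau_b = -0.0714 (C=13, D=15), p = 0.904861, fail to reject H0.


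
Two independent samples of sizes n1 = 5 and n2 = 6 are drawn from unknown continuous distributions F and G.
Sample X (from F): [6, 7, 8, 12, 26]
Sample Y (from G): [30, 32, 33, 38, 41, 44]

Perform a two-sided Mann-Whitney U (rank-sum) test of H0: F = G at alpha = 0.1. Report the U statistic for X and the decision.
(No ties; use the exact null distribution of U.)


Step 1: Combine and sort all 11 observations; assign midranks.
sorted (value, group): (6,X), (7,X), (8,X), (12,X), (26,X), (30,Y), (32,Y), (33,Y), (38,Y), (41,Y), (44,Y)
ranks: 6->1, 7->2, 8->3, 12->4, 26->5, 30->6, 32->7, 33->8, 38->9, 41->10, 44->11
Step 2: Rank sum for X: R1 = 1 + 2 + 3 + 4 + 5 = 15.
Step 3: U_X = R1 - n1(n1+1)/2 = 15 - 5*6/2 = 15 - 15 = 0.
       U_Y = n1*n2 - U_X = 30 - 0 = 30.
Step 4: No ties, so the exact null distribution of U (based on enumerating the C(11,5) = 462 equally likely rank assignments) gives the two-sided p-value.
Step 5: p-value = 0.004329; compare to alpha = 0.1. reject H0.

U_X = 0, p = 0.004329, reject H0 at alpha = 0.1.
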